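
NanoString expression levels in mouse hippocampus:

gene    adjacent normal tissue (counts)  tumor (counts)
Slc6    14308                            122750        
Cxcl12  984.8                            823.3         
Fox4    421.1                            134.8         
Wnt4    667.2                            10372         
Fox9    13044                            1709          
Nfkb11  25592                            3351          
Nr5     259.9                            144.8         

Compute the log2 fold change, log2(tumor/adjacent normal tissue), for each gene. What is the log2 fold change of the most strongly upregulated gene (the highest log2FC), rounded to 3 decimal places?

log2(122750/14308) = 3.101  (Slc6)
log2(823.3/984.8) = -0.258  (Cxcl12)
log2(134.8/421.1) = -1.643  (Fox4)
log2(10372/667.2) = 3.958  (Wnt4)
log2(1709/13044) = -2.932  (Fox9)
log2(3351/25592) = -2.933  (Nfkb11)
log2(144.8/259.9) = -0.844  (Nr5)
Wnt4 is most strongly upregulated.

3.958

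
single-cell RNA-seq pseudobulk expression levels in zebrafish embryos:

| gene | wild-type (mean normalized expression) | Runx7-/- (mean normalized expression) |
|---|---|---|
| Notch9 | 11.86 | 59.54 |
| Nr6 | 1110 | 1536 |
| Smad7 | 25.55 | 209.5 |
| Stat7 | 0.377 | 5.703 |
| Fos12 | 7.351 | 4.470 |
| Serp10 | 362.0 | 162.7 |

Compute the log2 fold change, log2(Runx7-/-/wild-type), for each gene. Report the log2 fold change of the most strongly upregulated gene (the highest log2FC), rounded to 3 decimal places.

3.919

log2(59.54/11.86) = 2.328  (Notch9)
log2(1536/1110) = 0.469  (Nr6)
log2(209.5/25.55) = 3.036  (Smad7)
log2(5.703/0.377) = 3.919  (Stat7)
log2(4.470/7.351) = -0.718  (Fos12)
log2(162.7/362.0) = -1.154  (Serp10)
Stat7 is most strongly upregulated.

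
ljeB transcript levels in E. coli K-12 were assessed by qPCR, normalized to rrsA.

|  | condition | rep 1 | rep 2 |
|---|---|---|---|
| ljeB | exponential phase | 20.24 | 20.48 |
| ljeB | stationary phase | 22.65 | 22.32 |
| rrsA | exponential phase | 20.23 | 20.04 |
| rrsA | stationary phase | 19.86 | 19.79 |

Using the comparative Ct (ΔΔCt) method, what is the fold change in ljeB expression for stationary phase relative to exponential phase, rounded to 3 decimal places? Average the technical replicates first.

0.185

Mean Ct: ljeB exponential phase 20.360; ljeB stationary phase 22.485; rrsA exponential phase 20.135; rrsA stationary phase 19.825
ΔCt(exponential phase) = 20.360 − 20.135 = 0.225
ΔCt(stationary phase) = 22.485 − 19.825 = 2.660
ΔΔCt = 2.660 − 0.225 = 2.435
Fold change = 2^(−2.435) = 0.1849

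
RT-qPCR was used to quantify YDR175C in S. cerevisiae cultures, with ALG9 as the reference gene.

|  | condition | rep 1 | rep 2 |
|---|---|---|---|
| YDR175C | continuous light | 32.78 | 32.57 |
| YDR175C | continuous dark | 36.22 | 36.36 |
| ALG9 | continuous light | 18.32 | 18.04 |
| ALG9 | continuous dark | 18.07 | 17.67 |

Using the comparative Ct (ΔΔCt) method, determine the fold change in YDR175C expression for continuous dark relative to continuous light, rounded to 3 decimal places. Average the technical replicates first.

Mean Ct: YDR175C continuous light 32.675; YDR175C continuous dark 36.290; ALG9 continuous light 18.180; ALG9 continuous dark 17.870
ΔCt(continuous light) = 32.675 − 18.180 = 14.495
ΔCt(continuous dark) = 36.290 − 17.870 = 18.420
ΔΔCt = 18.420 − 14.495 = 3.925
Fold change = 2^(−3.925) = 0.0658

0.066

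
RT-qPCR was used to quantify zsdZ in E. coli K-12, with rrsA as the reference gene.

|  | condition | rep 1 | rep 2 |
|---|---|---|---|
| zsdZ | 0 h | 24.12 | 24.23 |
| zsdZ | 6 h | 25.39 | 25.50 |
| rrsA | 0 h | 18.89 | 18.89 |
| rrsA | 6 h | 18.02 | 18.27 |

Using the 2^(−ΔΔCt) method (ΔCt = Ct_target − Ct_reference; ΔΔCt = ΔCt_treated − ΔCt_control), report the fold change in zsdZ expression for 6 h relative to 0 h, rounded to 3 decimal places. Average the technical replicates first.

0.247

Mean Ct: zsdZ 0 h 24.175; zsdZ 6 h 25.445; rrsA 0 h 18.890; rrsA 6 h 18.145
ΔCt(0 h) = 24.175 − 18.890 = 5.285
ΔCt(6 h) = 25.445 − 18.145 = 7.300
ΔΔCt = 7.300 − 5.285 = 2.015
Fold change = 2^(−2.015) = 0.2474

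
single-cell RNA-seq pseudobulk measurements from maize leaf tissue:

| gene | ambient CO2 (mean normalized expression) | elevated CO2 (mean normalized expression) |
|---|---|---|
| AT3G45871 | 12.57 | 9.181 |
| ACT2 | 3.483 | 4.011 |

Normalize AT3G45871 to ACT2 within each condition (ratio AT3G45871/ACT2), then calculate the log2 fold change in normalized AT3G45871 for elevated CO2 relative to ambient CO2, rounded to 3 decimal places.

AT3G45871/ACT2 (ambient CO2) = 12.57 / 3.483 = 3.609
AT3G45871/ACT2 (elevated CO2) = 9.181 / 4.011 = 2.289
Fold change = 2.289 / 3.609 = 0.6342
log2(0.6342) = -0.6569

-0.657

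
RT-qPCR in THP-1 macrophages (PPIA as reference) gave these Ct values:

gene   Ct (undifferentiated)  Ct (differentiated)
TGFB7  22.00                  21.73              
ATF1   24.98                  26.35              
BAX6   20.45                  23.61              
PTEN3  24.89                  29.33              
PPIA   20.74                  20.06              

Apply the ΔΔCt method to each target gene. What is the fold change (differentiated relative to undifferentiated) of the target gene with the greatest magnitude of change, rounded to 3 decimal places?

0.029

TGFB7: ΔΔCt = (21.73−20.06) − (22.00−20.74) = 1.67 − 1.26 = 0.41; fold change = 2^-0.41 = 0.753
ATF1: ΔΔCt = (26.35−20.06) − (24.98−20.74) = 6.29 − 4.24 = 2.05; fold change = 2^-2.05 = 0.241
BAX6: ΔΔCt = (23.61−20.06) − (20.45−20.74) = 3.55 − (-0.29) = 3.84; fold change = 2^-3.84 = 0.070
PTEN3: ΔΔCt = (29.33−20.06) − (24.89−20.74) = 9.27 − 4.15 = 5.12; fold change = 2^-5.12 = 0.029
PTEN3 has the largest |ΔΔCt| = 5.12.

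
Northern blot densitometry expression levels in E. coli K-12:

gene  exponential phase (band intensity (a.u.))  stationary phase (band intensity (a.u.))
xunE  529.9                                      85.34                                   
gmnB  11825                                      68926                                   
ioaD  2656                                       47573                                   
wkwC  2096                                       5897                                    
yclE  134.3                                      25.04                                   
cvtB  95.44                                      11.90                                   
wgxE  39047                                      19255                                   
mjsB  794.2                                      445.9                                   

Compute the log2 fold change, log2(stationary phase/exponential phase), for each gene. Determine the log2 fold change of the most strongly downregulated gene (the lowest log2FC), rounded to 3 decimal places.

-3.004

log2(85.34/529.9) = -2.634  (xunE)
log2(68926/11825) = 2.543  (gmnB)
log2(47573/2656) = 4.163  (ioaD)
log2(5897/2096) = 1.492  (wkwC)
log2(25.04/134.3) = -2.423  (yclE)
log2(11.90/95.44) = -3.004  (cvtB)
log2(19255/39047) = -1.020  (wgxE)
log2(445.9/794.2) = -0.833  (mjsB)
cvtB is most strongly downregulated.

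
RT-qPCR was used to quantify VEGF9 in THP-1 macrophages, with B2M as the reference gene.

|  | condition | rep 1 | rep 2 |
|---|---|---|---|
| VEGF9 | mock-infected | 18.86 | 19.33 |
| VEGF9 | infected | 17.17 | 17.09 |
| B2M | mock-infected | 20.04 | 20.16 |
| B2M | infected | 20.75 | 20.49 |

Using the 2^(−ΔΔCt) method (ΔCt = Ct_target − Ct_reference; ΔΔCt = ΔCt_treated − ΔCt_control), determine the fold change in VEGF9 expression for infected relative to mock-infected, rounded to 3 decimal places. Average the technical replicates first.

5.598

Mean Ct: VEGF9 mock-infected 19.095; VEGF9 infected 17.130; B2M mock-infected 20.100; B2M infected 20.620
ΔCt(mock-infected) = 19.095 − 20.100 = -1.005
ΔCt(infected) = 17.130 − 20.620 = -3.490
ΔΔCt = -3.490 − (-1.005) = -2.485
Fold change = 2^(−(-2.485)) = 2^2.485 = 5.5983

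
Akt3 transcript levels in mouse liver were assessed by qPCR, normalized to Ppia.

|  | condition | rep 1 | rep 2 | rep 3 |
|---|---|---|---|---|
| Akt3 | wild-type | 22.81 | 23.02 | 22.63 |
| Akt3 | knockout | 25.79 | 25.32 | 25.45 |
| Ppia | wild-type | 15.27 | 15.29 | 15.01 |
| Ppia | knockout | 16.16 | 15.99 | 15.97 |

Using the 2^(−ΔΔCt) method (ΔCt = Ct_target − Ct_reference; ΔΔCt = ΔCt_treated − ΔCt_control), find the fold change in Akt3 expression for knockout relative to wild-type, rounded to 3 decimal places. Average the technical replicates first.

0.277

Mean Ct: Akt3 wild-type 22.820; Akt3 knockout 25.520; Ppia wild-type 15.190; Ppia knockout 16.040
ΔCt(wild-type) = 22.820 − 15.190 = 7.630
ΔCt(knockout) = 25.520 − 16.040 = 9.480
ΔΔCt = 9.480 − 7.630 = 1.850
Fold change = 2^(−1.850) = 0.2774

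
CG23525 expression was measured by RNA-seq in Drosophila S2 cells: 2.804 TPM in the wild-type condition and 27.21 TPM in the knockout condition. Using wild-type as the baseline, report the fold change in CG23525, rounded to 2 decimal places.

9.70

Fold change = 27.21 / 2.804 = 9.704
CG23525 is upregulated.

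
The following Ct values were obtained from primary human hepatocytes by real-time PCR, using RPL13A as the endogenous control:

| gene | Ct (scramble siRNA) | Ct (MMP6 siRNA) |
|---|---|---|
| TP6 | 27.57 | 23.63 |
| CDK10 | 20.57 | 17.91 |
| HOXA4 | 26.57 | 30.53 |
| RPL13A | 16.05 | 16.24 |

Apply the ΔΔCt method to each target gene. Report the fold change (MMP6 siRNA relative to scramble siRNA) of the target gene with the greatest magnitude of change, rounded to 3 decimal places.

TP6: ΔΔCt = (23.63−16.24) − (27.57−16.05) = 7.39 − 11.52 = -4.13; fold change = 2^4.13 = 17.509
CDK10: ΔΔCt = (17.91−16.24) − (20.57−16.05) = 1.67 − 4.52 = -2.85; fold change = 2^2.85 = 7.210
HOXA4: ΔΔCt = (30.53−16.24) − (26.57−16.05) = 14.29 − 10.52 = 3.77; fold change = 2^-3.77 = 0.073
TP6 has the largest |ΔΔCt| = 4.13.

17.509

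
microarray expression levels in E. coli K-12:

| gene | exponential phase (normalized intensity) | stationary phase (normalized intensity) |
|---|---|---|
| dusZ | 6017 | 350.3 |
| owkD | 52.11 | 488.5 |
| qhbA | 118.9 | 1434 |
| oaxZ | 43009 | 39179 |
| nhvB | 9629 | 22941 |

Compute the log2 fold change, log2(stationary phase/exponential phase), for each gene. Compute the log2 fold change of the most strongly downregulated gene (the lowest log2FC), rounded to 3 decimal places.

-4.102

log2(350.3/6017) = -4.102  (dusZ)
log2(488.5/52.11) = 3.229  (owkD)
log2(1434/118.9) = 3.592  (qhbA)
log2(39179/43009) = -0.135  (oaxZ)
log2(22941/9629) = 1.252  (nhvB)
dusZ is most strongly downregulated.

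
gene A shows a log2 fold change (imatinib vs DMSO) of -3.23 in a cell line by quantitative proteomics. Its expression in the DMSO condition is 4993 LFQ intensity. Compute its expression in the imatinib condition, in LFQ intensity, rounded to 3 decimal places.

532.151

Fold change = 2^(-3.23) = 0.1066
imatinib expression = 4993 × 0.1066 = 532.151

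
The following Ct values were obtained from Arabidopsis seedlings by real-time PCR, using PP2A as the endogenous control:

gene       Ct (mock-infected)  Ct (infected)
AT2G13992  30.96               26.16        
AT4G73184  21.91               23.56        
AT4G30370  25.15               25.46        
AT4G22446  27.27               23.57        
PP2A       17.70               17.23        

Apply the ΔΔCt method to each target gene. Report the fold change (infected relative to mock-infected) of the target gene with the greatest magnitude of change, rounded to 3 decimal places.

AT2G13992: ΔΔCt = (26.16−17.23) − (30.96−17.70) = 8.93 − 13.26 = -4.33; fold change = 2^4.33 = 20.112
AT4G73184: ΔΔCt = (23.56−17.23) − (21.91−17.70) = 6.33 − 4.21 = 2.12; fold change = 2^-2.12 = 0.230
AT4G30370: ΔΔCt = (25.46−17.23) − (25.15−17.70) = 8.23 − 7.45 = 0.78; fold change = 2^-0.78 = 0.582
AT4G22446: ΔΔCt = (23.57−17.23) − (27.27−17.70) = 6.34 − 9.57 = -3.23; fold change = 2^3.23 = 9.383
AT2G13992 has the largest |ΔΔCt| = 4.33.

20.112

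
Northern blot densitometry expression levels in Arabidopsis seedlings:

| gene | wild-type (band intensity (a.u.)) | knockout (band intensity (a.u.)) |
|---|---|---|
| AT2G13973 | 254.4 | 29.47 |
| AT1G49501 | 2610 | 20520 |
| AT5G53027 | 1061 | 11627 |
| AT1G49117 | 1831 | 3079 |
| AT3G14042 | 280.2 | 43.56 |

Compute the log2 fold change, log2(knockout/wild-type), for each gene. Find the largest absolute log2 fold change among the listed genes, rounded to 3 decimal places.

log2(29.47/254.4) = -3.110  (AT2G13973)
log2(20520/2610) = 2.975  (AT1G49501)
log2(11627/1061) = 3.454  (AT5G53027)
log2(3079/1831) = 0.750  (AT1G49117)
log2(43.56/280.2) = -2.685  (AT3G14042)
The largest magnitude belongs to AT5G53027.

3.454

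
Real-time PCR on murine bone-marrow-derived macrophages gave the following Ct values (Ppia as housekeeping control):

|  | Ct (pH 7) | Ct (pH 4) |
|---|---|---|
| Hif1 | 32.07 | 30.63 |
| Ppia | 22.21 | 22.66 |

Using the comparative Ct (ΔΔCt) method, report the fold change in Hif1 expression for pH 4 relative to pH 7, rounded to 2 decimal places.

3.71

ΔCt(pH 7) = 32.070 − 22.210 = 9.860
ΔCt(pH 4) = 30.630 − 22.660 = 7.970
ΔΔCt = 7.970 − 9.860 = -1.890
Fold change = 2^(−(-1.890)) = 2^1.890 = 3.706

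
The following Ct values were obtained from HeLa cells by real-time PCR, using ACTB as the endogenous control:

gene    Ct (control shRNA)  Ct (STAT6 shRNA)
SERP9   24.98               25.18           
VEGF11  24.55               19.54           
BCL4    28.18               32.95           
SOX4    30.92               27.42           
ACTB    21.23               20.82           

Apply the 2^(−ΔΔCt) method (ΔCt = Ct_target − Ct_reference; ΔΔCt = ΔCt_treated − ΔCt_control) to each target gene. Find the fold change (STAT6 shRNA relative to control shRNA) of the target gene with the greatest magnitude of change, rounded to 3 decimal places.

SERP9: ΔΔCt = (25.18−20.82) − (24.98−21.23) = 4.36 − 3.75 = 0.61; fold change = 2^-0.61 = 0.655
VEGF11: ΔΔCt = (19.54−20.82) − (24.55−21.23) = -1.28 − 3.32 = -4.60; fold change = 2^4.60 = 24.251
BCL4: ΔΔCt = (32.95−20.82) − (28.18−21.23) = 12.13 − 6.95 = 5.18; fold change = 2^-5.18 = 0.028
SOX4: ΔΔCt = (27.42−20.82) − (30.92−21.23) = 6.60 − 9.69 = -3.09; fold change = 2^3.09 = 8.515
BCL4 has the largest |ΔΔCt| = 5.18.

0.028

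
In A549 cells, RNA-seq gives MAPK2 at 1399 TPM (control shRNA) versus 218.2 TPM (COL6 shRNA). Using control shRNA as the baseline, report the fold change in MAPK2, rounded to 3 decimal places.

Fold change = 218.2 / 1399 = 0.1560
MAPK2 is downregulated.

0.156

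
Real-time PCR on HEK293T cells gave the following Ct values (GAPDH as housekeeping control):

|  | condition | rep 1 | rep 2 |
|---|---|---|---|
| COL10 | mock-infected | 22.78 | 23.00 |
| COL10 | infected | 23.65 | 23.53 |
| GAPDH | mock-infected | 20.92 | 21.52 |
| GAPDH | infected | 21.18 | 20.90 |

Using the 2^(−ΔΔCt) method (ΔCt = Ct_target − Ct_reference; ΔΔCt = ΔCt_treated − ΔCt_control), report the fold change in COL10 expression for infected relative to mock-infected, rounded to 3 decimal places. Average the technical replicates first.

0.543

Mean Ct: COL10 mock-infected 22.890; COL10 infected 23.590; GAPDH mock-infected 21.220; GAPDH infected 21.040
ΔCt(mock-infected) = 22.890 − 21.220 = 1.670
ΔCt(infected) = 23.590 − 21.040 = 2.550
ΔΔCt = 2.550 − 1.670 = 0.880
Fold change = 2^(−0.880) = 0.5434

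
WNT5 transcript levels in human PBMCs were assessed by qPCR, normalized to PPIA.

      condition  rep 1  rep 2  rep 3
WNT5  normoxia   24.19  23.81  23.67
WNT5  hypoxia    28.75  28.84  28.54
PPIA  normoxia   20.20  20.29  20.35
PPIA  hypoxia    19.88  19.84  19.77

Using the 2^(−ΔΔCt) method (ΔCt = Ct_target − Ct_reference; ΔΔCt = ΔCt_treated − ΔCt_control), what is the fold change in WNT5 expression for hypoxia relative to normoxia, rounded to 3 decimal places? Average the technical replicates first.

Mean Ct: WNT5 normoxia 23.890; WNT5 hypoxia 28.710; PPIA normoxia 20.280; PPIA hypoxia 19.830
ΔCt(normoxia) = 23.890 − 20.280 = 3.610
ΔCt(hypoxia) = 28.710 − 19.830 = 8.880
ΔΔCt = 8.880 − 3.610 = 5.270
Fold change = 2^(−5.270) = 0.0259

0.026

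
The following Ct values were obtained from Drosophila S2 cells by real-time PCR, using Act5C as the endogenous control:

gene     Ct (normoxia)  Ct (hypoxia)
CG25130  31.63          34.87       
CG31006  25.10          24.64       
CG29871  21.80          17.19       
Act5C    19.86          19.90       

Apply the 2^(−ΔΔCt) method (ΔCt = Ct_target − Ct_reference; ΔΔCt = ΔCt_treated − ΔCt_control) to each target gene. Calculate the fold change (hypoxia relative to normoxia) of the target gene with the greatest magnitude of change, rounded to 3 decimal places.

CG25130: ΔΔCt = (34.87−19.90) − (31.63−19.86) = 14.97 − 11.77 = 3.20; fold change = 2^-3.20 = 0.109
CG31006: ΔΔCt = (24.64−19.90) − (25.10−19.86) = 4.74 − 5.24 = -0.50; fold change = 2^0.50 = 1.414
CG29871: ΔΔCt = (17.19−19.90) − (21.80−19.86) = -2.71 − 1.94 = -4.65; fold change = 2^4.65 = 25.107
CG29871 has the largest |ΔΔCt| = 4.65.

25.107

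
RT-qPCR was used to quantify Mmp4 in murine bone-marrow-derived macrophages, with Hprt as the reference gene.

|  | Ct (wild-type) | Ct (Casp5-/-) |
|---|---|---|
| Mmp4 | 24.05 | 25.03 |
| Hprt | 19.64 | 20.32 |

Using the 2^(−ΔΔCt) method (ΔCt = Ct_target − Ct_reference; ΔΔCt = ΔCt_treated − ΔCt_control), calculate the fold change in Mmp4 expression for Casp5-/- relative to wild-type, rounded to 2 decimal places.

ΔCt(wild-type) = 24.050 − 19.640 = 4.410
ΔCt(Casp5-/-) = 25.030 − 20.320 = 4.710
ΔΔCt = 4.710 − 4.410 = 0.300
Fold change = 2^(−0.300) = 0.812

0.81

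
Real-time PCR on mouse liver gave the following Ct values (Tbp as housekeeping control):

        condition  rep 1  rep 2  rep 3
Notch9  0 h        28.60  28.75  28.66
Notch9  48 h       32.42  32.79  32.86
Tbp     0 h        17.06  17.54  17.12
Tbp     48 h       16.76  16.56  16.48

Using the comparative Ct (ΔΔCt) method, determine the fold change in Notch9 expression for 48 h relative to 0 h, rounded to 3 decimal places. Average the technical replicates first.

0.040

Mean Ct: Notch9 0 h 28.670; Notch9 48 h 32.690; Tbp 0 h 17.240; Tbp 48 h 16.600
ΔCt(0 h) = 28.670 − 17.240 = 11.430
ΔCt(48 h) = 32.690 − 16.600 = 16.090
ΔΔCt = 16.090 − 11.430 = 4.660
Fold change = 2^(−4.660) = 0.0396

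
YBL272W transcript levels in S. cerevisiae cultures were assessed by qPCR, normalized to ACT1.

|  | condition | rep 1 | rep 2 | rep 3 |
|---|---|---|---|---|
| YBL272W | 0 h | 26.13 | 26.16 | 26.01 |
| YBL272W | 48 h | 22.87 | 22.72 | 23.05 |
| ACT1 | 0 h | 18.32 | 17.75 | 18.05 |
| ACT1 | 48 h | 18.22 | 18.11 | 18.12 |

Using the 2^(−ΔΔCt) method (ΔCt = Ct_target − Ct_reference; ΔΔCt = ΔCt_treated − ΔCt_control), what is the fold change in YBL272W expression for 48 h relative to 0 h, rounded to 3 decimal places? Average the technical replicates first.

Mean Ct: YBL272W 0 h 26.100; YBL272W 48 h 22.880; ACT1 0 h 18.040; ACT1 48 h 18.150
ΔCt(0 h) = 26.100 − 18.040 = 8.060
ΔCt(48 h) = 22.880 − 18.150 = 4.730
ΔΔCt = 4.730 − 8.060 = -3.330
Fold change = 2^(−(-3.330)) = 2^3.330 = 10.0561

10.056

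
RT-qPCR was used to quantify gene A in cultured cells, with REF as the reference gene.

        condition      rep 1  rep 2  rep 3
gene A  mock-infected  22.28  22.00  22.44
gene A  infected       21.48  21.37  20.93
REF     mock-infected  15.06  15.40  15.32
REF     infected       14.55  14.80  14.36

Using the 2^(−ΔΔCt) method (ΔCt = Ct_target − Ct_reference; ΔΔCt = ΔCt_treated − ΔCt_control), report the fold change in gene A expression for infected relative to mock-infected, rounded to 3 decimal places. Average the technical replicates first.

Mean Ct: gene A mock-infected 22.240; gene A infected 21.260; REF mock-infected 15.260; REF infected 14.570
ΔCt(mock-infected) = 22.240 − 15.260 = 6.980
ΔCt(infected) = 21.260 − 14.570 = 6.690
ΔΔCt = 6.690 − 6.980 = -0.290
Fold change = 2^(−(-0.290)) = 2^0.290 = 1.2226

1.223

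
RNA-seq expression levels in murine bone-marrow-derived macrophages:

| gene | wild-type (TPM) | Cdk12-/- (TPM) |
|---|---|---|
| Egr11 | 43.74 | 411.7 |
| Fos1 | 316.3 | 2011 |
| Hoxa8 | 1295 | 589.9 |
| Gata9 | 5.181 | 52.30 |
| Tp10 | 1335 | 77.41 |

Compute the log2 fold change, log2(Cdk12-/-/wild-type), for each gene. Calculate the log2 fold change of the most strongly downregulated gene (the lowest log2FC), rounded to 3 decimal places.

log2(411.7/43.74) = 3.235  (Egr11)
log2(2011/316.3) = 2.669  (Fos1)
log2(589.9/1295) = -1.134  (Hoxa8)
log2(52.30/5.181) = 3.336  (Gata9)
log2(77.41/1335) = -4.108  (Tp10)
Tp10 is most strongly downregulated.

-4.108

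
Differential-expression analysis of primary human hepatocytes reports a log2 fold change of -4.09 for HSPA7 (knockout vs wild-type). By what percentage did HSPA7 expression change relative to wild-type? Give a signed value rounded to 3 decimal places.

Fold change = 2^(-4.09) = 0.0587
Percent change = (FC − 1) × 100% = (0.0587 − 1) × 100 = -94.128%

-94.128%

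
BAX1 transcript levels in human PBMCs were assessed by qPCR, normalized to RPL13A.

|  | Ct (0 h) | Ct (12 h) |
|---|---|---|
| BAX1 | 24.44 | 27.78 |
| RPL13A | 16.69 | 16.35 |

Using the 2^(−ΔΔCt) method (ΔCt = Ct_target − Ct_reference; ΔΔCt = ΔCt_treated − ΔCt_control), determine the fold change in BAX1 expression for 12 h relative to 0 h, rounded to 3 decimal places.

ΔCt(0 h) = 24.440 − 16.690 = 7.750
ΔCt(12 h) = 27.780 − 16.350 = 11.430
ΔΔCt = 11.430 − 7.750 = 3.680
Fold change = 2^(−3.680) = 0.0780

0.078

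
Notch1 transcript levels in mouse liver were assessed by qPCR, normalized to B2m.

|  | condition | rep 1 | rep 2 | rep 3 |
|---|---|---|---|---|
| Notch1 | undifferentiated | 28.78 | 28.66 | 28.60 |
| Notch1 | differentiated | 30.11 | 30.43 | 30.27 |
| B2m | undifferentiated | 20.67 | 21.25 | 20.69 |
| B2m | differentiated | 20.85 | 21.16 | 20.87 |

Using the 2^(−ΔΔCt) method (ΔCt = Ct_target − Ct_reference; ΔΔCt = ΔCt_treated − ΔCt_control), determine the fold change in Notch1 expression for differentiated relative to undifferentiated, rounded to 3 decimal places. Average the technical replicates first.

Mean Ct: Notch1 undifferentiated 28.680; Notch1 differentiated 30.270; B2m undifferentiated 20.870; B2m differentiated 20.960
ΔCt(undifferentiated) = 28.680 − 20.870 = 7.810
ΔCt(differentiated) = 30.270 − 20.960 = 9.310
ΔΔCt = 9.310 − 7.810 = 1.500
Fold change = 2^(−1.500) = 0.3536

0.354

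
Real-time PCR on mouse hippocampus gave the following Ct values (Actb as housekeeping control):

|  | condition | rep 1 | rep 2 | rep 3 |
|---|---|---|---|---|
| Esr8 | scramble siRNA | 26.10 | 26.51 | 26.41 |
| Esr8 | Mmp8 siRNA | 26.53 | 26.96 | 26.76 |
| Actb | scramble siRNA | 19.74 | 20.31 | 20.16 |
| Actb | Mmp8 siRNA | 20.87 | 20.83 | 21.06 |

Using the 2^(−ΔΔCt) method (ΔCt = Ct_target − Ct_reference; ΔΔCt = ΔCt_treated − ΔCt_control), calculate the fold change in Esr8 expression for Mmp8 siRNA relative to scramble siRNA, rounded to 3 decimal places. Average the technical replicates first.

1.357

Mean Ct: Esr8 scramble siRNA 26.340; Esr8 Mmp8 siRNA 26.750; Actb scramble siRNA 20.070; Actb Mmp8 siRNA 20.920
ΔCt(scramble siRNA) = 26.340 − 20.070 = 6.270
ΔCt(Mmp8 siRNA) = 26.750 − 20.920 = 5.830
ΔΔCt = 5.830 − 6.270 = -0.440
Fold change = 2^(−(-0.440)) = 2^0.440 = 1.3566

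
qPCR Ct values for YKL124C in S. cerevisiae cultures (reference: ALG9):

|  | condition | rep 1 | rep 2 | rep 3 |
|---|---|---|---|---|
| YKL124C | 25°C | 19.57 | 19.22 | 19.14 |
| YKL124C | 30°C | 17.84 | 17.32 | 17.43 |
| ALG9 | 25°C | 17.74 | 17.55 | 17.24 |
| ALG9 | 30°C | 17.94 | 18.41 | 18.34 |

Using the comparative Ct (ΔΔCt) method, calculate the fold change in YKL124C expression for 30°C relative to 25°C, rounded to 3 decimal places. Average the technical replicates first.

5.657

Mean Ct: YKL124C 25°C 19.310; YKL124C 30°C 17.530; ALG9 25°C 17.510; ALG9 30°C 18.230
ΔCt(25°C) = 19.310 − 17.510 = 1.800
ΔCt(30°C) = 17.530 − 18.230 = -0.700
ΔΔCt = -0.700 − 1.800 = -2.500
Fold change = 2^(−(-2.500)) = 2^2.500 = 5.6569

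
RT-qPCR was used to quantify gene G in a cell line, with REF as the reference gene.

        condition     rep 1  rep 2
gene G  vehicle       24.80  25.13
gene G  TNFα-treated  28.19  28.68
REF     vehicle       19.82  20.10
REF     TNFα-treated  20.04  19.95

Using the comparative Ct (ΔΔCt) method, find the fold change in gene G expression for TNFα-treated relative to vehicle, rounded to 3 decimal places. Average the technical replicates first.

Mean Ct: gene G vehicle 24.965; gene G TNFα-treated 28.435; REF vehicle 19.960; REF TNFα-treated 19.995
ΔCt(vehicle) = 24.965 − 19.960 = 5.005
ΔCt(TNFα-treated) = 28.435 − 19.995 = 8.440
ΔΔCt = 8.440 − 5.005 = 3.435
Fold change = 2^(−3.435) = 0.0925

0.092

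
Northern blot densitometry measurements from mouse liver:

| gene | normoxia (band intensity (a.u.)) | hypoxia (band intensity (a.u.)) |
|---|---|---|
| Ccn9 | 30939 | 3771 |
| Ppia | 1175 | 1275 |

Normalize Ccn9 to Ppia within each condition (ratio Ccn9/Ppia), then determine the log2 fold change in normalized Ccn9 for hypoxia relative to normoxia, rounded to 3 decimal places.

-3.154

Ccn9/Ppia (normoxia) = 30939 / 1175 = 26.331
Ccn9/Ppia (hypoxia) = 3771 / 1275 = 2.9576
Fold change = 2.9576 / 26.331 = 0.1123
log2(0.1123) = -3.1542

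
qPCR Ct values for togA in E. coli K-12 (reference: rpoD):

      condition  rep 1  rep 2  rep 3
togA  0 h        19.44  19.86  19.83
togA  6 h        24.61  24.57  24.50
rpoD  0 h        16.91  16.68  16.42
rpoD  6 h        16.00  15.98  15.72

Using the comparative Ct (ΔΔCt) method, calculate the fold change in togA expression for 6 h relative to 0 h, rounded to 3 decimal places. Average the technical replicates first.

Mean Ct: togA 0 h 19.710; togA 6 h 24.560; rpoD 0 h 16.670; rpoD 6 h 15.900
ΔCt(0 h) = 19.710 − 16.670 = 3.040
ΔCt(6 h) = 24.560 − 15.900 = 8.660
ΔΔCt = 8.660 − 3.040 = 5.620
Fold change = 2^(−5.620) = 0.0203

0.020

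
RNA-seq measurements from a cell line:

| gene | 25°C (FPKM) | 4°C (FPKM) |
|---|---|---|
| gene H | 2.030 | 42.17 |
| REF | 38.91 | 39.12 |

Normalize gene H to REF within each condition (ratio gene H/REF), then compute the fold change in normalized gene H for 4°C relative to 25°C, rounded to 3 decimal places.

20.662

gene H/REF (25°C) = 2.030 / 38.91 = 0.052172
gene H/REF (4°C) = 42.17 / 39.12 = 1.078
Fold change = 1.078 / 0.052172 = 20.6619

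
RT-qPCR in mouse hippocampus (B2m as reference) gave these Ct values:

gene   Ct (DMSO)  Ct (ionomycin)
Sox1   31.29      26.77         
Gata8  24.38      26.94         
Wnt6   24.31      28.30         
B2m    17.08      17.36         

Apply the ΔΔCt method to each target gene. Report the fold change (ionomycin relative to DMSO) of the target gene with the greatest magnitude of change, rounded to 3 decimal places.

Sox1: ΔΔCt = (26.77−17.36) − (31.29−17.08) = 9.41 − 14.21 = -4.80; fold change = 2^4.80 = 27.858
Gata8: ΔΔCt = (26.94−17.36) − (24.38−17.08) = 9.58 − 7.30 = 2.28; fold change = 2^-2.28 = 0.206
Wnt6: ΔΔCt = (28.30−17.36) − (24.31−17.08) = 10.94 − 7.23 = 3.71; fold change = 2^-3.71 = 0.076
Sox1 has the largest |ΔΔCt| = 4.80.

27.858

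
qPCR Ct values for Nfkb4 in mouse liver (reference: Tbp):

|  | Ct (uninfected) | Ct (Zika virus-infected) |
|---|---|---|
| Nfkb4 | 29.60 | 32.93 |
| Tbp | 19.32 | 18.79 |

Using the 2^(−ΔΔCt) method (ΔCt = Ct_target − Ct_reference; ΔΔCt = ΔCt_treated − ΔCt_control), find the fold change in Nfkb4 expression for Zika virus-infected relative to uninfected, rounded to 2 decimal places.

0.07

ΔCt(uninfected) = 29.600 − 19.320 = 10.280
ΔCt(Zika virus-infected) = 32.930 − 18.790 = 14.140
ΔΔCt = 14.140 − 10.280 = 3.860
Fold change = 2^(−3.860) = 0.069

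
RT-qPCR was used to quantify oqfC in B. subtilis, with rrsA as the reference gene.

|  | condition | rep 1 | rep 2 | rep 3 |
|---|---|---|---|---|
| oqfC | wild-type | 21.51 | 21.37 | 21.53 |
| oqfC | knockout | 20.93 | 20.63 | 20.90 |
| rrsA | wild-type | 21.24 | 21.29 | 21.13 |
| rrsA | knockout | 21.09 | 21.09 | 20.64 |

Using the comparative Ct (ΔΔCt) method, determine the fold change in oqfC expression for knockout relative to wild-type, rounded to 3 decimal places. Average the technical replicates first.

1.292

Mean Ct: oqfC wild-type 21.470; oqfC knockout 20.820; rrsA wild-type 21.220; rrsA knockout 20.940
ΔCt(wild-type) = 21.470 − 21.220 = 0.250
ΔCt(knockout) = 20.820 − 20.940 = -0.120
ΔΔCt = -0.120 − 0.250 = -0.370
Fold change = 2^(−(-0.370)) = 2^0.370 = 1.2924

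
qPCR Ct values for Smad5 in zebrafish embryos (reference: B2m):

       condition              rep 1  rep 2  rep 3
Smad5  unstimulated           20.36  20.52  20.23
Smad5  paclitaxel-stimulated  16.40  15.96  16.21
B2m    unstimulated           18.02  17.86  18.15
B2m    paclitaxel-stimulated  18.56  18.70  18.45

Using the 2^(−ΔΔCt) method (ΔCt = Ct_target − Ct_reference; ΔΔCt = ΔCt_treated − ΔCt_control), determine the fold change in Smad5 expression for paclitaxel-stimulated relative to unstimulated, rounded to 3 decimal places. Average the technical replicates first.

Mean Ct: Smad5 unstimulated 20.370; Smad5 paclitaxel-stimulated 16.190; B2m unstimulated 18.010; B2m paclitaxel-stimulated 18.570
ΔCt(unstimulated) = 20.370 − 18.010 = 2.360
ΔCt(paclitaxel-stimulated) = 16.190 − 18.570 = -2.380
ΔΔCt = -2.380 − 2.360 = -4.740
Fold change = 2^(−(-4.740)) = 2^4.740 = 26.7228

26.723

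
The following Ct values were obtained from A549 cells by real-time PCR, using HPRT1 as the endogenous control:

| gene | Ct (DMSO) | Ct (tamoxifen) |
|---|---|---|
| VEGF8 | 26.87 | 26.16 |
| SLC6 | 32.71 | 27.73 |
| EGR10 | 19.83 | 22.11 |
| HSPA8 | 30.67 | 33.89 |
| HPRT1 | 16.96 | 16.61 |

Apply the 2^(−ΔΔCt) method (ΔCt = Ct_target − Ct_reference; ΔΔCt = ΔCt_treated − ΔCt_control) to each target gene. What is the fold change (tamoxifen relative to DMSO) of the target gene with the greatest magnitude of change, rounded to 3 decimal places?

24.761

VEGF8: ΔΔCt = (26.16−16.61) − (26.87−16.96) = 9.55 − 9.91 = -0.36; fold change = 2^0.36 = 1.283
SLC6: ΔΔCt = (27.73−16.61) − (32.71−16.96) = 11.12 − 15.75 = -4.63; fold change = 2^4.63 = 24.761
EGR10: ΔΔCt = (22.11−16.61) − (19.83−16.96) = 5.50 − 2.87 = 2.63; fold change = 2^-2.63 = 0.162
HSPA8: ΔΔCt = (33.89−16.61) − (30.67−16.96) = 17.28 − 13.71 = 3.57; fold change = 2^-3.57 = 0.084
SLC6 has the largest |ΔΔCt| = 4.63.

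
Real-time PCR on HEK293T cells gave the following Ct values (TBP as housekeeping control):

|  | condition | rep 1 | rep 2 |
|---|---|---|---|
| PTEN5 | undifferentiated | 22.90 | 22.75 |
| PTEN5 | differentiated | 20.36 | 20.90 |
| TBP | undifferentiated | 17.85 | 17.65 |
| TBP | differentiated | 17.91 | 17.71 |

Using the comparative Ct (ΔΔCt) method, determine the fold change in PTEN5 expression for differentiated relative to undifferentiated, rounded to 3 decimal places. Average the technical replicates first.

Mean Ct: PTEN5 undifferentiated 22.825; PTEN5 differentiated 20.630; TBP undifferentiated 17.750; TBP differentiated 17.810
ΔCt(undifferentiated) = 22.825 − 17.750 = 5.075
ΔCt(differentiated) = 20.630 − 17.810 = 2.820
ΔΔCt = 2.820 − 5.075 = -2.255
Fold change = 2^(−(-2.255)) = 2^2.255 = 4.7733

4.773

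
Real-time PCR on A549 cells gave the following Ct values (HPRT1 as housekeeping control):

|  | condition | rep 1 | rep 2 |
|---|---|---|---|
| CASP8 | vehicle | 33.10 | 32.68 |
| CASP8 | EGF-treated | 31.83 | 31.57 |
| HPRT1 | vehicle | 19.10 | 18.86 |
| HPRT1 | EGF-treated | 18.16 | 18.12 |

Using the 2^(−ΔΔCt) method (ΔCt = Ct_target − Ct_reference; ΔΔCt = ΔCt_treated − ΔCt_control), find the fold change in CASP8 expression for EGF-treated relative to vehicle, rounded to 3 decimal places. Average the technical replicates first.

1.275

Mean Ct: CASP8 vehicle 32.890; CASP8 EGF-treated 31.700; HPRT1 vehicle 18.980; HPRT1 EGF-treated 18.140
ΔCt(vehicle) = 32.890 − 18.980 = 13.910
ΔCt(EGF-treated) = 31.700 − 18.140 = 13.560
ΔΔCt = 13.560 − 13.910 = -0.350
Fold change = 2^(−(-0.350)) = 2^0.350 = 1.2746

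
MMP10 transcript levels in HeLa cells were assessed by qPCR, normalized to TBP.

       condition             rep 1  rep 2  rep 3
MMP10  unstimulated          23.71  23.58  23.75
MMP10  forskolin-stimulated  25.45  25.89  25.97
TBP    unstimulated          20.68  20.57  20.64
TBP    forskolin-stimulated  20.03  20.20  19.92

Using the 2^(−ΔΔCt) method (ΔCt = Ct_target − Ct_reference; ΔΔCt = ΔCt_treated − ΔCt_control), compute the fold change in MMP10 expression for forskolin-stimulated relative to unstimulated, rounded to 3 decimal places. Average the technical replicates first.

Mean Ct: MMP10 unstimulated 23.680; MMP10 forskolin-stimulated 25.770; TBP unstimulated 20.630; TBP forskolin-stimulated 20.050
ΔCt(unstimulated) = 23.680 − 20.630 = 3.050
ΔCt(forskolin-stimulated) = 25.770 − 20.050 = 5.720
ΔΔCt = 5.720 − 3.050 = 2.670
Fold change = 2^(−2.670) = 0.1571

0.157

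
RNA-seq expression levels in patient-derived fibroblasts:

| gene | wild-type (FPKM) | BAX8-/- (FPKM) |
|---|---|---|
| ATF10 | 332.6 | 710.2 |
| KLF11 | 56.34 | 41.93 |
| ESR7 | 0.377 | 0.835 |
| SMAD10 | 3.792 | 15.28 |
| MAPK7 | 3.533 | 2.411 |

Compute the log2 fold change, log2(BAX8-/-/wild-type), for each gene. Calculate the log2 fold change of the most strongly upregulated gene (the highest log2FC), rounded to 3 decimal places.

2.011

log2(710.2/332.6) = 1.094  (ATF10)
log2(41.93/56.34) = -0.426  (KLF11)
log2(0.835/0.377) = 1.147  (ESR7)
log2(15.28/3.792) = 2.011  (SMAD10)
log2(2.411/3.533) = -0.551  (MAPK7)
SMAD10 is most strongly upregulated.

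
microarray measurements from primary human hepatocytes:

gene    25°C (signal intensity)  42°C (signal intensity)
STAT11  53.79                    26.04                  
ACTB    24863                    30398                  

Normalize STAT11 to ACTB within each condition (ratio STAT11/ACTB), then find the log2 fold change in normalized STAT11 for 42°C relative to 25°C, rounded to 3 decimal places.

-1.337

STAT11/ACTB (25°C) = 53.79 / 24863 = 0.0021635
STAT11/ACTB (42°C) = 26.04 / 30398 = 0.00085664
Fold change = 0.00085664 / 0.0021635 = 0.3960
log2(0.3960) = -1.3366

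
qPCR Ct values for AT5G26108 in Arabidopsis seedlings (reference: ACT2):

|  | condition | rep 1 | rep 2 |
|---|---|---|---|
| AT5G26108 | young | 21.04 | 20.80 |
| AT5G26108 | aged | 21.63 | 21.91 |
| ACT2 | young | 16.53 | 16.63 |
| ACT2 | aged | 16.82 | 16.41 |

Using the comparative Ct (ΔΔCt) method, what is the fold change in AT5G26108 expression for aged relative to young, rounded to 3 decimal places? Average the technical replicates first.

Mean Ct: AT5G26108 young 20.920; AT5G26108 aged 21.770; ACT2 young 16.580; ACT2 aged 16.615
ΔCt(young) = 20.920 − 16.580 = 4.340
ΔCt(aged) = 21.770 − 16.615 = 5.155
ΔΔCt = 5.155 − 4.340 = 0.815
Fold change = 2^(−0.815) = 0.5684

0.568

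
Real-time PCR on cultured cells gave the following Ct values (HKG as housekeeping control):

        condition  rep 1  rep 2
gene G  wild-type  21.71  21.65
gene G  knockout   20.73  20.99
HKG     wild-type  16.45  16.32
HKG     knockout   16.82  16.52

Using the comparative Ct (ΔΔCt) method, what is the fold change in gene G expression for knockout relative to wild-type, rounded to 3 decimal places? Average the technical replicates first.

Mean Ct: gene G wild-type 21.680; gene G knockout 20.860; HKG wild-type 16.385; HKG knockout 16.670
ΔCt(wild-type) = 21.680 − 16.385 = 5.295
ΔCt(knockout) = 20.860 − 16.670 = 4.190
ΔΔCt = 4.190 − 5.295 = -1.105
Fold change = 2^(−(-1.105)) = 2^1.105 = 2.1510

2.151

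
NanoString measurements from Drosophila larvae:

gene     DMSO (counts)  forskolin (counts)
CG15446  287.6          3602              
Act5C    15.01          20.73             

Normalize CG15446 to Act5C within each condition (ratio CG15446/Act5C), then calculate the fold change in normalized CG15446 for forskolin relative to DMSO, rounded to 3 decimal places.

9.069

CG15446/Act5C (DMSO) = 287.6 / 15.01 = 19.161
CG15446/Act5C (forskolin) = 3602 / 20.73 = 173.76
Fold change = 173.76 / 19.161 = 9.0685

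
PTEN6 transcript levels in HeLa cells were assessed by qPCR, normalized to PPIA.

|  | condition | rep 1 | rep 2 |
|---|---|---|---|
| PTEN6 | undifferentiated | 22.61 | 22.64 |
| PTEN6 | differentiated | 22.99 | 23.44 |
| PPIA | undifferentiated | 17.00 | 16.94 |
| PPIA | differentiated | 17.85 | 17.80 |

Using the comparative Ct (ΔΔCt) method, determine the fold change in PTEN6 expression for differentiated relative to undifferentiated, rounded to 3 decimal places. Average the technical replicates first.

Mean Ct: PTEN6 undifferentiated 22.625; PTEN6 differentiated 23.215; PPIA undifferentiated 16.970; PPIA differentiated 17.825
ΔCt(undifferentiated) = 22.625 − 16.970 = 5.655
ΔCt(differentiated) = 23.215 − 17.825 = 5.390
ΔΔCt = 5.390 − 5.655 = -0.265
Fold change = 2^(−(-0.265)) = 2^0.265 = 1.2016

1.202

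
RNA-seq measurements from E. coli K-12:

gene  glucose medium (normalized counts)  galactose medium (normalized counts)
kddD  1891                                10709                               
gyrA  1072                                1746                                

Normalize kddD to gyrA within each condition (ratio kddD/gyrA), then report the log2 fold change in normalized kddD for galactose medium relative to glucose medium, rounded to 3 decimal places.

1.798

kddD/gyrA (glucose medium) = 1891 / 1072 = 1.764
kddD/gyrA (galactose medium) = 10709 / 1746 = 6.1334
Fold change = 6.1334 / 1.764 = 3.4770
log2(3.4770) = 1.7979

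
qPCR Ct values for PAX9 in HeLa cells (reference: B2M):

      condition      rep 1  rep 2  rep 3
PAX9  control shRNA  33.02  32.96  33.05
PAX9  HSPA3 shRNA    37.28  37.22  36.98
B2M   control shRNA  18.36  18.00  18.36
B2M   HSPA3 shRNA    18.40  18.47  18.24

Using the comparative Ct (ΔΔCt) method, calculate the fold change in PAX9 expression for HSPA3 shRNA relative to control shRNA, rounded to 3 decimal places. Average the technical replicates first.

Mean Ct: PAX9 control shRNA 33.010; PAX9 HSPA3 shRNA 37.160; B2M control shRNA 18.240; B2M HSPA3 shRNA 18.370
ΔCt(control shRNA) = 33.010 − 18.240 = 14.770
ΔCt(HSPA3 shRNA) = 37.160 − 18.370 = 18.790
ΔΔCt = 18.790 − 14.770 = 4.020
Fold change = 2^(−4.020) = 0.0616

0.062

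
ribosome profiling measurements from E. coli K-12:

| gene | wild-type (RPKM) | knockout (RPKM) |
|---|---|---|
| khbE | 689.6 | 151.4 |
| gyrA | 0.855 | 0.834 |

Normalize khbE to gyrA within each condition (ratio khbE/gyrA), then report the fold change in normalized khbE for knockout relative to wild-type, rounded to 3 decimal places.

khbE/gyrA (wild-type) = 689.6 / 0.855 = 806.55
khbE/gyrA (knockout) = 151.4 / 0.834 = 181.53
Fold change = 181.53 / 806.55 = 0.2251

0.225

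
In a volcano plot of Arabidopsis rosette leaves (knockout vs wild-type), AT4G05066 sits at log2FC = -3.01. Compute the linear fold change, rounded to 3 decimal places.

Fold change = 2^(-3.01) = 0.1241

0.124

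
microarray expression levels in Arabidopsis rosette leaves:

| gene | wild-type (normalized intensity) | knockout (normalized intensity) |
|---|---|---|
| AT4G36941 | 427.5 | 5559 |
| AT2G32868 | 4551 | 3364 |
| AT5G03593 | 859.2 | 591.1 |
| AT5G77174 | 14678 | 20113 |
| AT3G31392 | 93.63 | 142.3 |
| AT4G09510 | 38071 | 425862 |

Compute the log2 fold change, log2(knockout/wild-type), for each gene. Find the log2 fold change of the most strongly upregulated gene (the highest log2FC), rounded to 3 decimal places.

3.701

log2(5559/427.5) = 3.701  (AT4G36941)
log2(3364/4551) = -0.436  (AT2G32868)
log2(591.1/859.2) = -0.540  (AT5G03593)
log2(20113/14678) = 0.454  (AT5G77174)
log2(142.3/93.63) = 0.604  (AT3G31392)
log2(425862/38071) = 3.484  (AT4G09510)
AT4G36941 is most strongly upregulated.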